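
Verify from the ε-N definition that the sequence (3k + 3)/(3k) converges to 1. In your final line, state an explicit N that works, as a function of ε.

N = 1/ε

Let ε > 0. For k ≥ 1, |(3k + 3)/(3k) − 1| = |9|/(3(3k)) = 9/(3(3k)).
Since 3k ≥ 3k for k ≥ 1, this is ≤ 9/(3·3k) = 1/k.
So |(3k + 3)/(3k) − 1| < ε whenever k > 1/ε.
Take N = 1/ε. If k > N then |(3k + 3)/(3k) − 1| ≤ 1/k < ε.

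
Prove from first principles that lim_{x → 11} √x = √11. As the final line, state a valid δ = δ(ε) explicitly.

Suppose ε > 0. We want δ > 0 such that 0 < |x − 11| < δ implies |√x − √11| < ε.
Multiplying by the conjugate, |√x − √11| = |x − 11|/(√x + √11).
Restrict δ ≤ 11 so that |x − 11| < 11 forces x > 0, and then √x + √11 > √11.
Hence |√x − √11| < |x − 11|/√11, which is < ε once |x − 11| < √11·ε.
Take δ = min(11, √11·ε). If 0 < |x − 11| < δ then x > 0 and |√x − √11| < |x − 11|/√11 < ε.

δ = min(11, √11·ε)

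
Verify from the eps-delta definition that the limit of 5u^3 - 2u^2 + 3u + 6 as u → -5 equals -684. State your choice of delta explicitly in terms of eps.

Suppose eps > 0. We want delta > 0 such that 0 < |u + 5| < delta implies |(5u^3 - 2u^2 + 3u + 6) + 684| < eps.
(5u^3 - 2u^2 + 3u + 6) + 684 = 5u^3 - 2u^2 + 3u + 690 = (u + 5)(5u^2 - 27u + 138).
So |(5u^3 - 2u^2 + 3u + 6) + 684| = |u + 5|·|5u^2 - 27u + 138|.
Assume first that |u + 5| < 1, so |u| < 6. Then |5u^2 - 27u + 138| ≤ 5·6^2 + 27·6 + 138 = 480.
Hence |(5u^3 - 2u^2 + 3u + 6) + 684| ≤ 480|u + 5| < eps provided |u + 5| < eps/480.
Take delta = min(1, eps/480). Then 0 < |u + 5| < delta gives both |u + 5| < 1 and |u + 5| < eps/480, so |(5u^3 - 2u^2 + 3u + 6) + 684| < eps.

delta = min(1, eps/480)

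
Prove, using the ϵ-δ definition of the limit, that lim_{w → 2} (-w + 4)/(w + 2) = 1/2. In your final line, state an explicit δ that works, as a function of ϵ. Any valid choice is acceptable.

δ = min(2, (4/3)ϵ)

Fix ϵ > 0. We want δ > 0 with 0 < |w − 2| < δ ⇒ |(-w + 4)/(w + 2) − (1/2)| < ϵ.
Combining over a common denominator, (-w + 4)/(w + 2) − (1/2) = [(-w + 4)·4 − 2·(w + 2)] / [4·(w + 2)] = -6(w − 2) / (4(w + 2)).
So |(-w + 4)/(w + 2) − (1/2)| = 6|w − 2| / (4·|w + 2|).
Require δ ≤ 2, so |w + 2| ≥ |4| − |w − 2| > 4 − 2 = 2.
Hence |(-w + 4)/(w + 2) − (1/2)| < 6|w − 2|/(4·2) = (3/4)|w − 2|, which is < ϵ once |w − 2| < (4/3)ϵ.
Take δ = min(2, (4/3)ϵ). Then 0 < |w − 2| < δ forces both bounds, so |(-w + 4)/(w + 2) − (1/2)| < ϵ.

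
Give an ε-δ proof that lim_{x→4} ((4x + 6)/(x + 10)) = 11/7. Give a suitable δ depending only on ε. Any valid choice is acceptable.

δ = min(7, (49/17)ε)

Let ε > 0 be given. We want δ > 0 with 0 < |x − 4| < δ ⇒ |(4x + 6)/(x + 10) − (11/7)| < ε.
Combining over a common denominator, (4x + 6)/(x + 10) − (11/7) = [(4x + 6)·14 − 22·(x + 10)] / [14·(x + 10)] = 34(x − 4) / (14(x + 10)).
So |(4x + 6)/(x + 10) − (11/7)| = 34|x − 4| / (14·|x + 10|).
Require δ ≤ 7, so |x + 10| ≥ |14| − |x − 4| > 14 − 7 = 7.
Hence |(4x + 6)/(x + 10) − (11/7)| < 34|x − 4|/(14·7) = (17/49)|x − 4|, which is < ε once |x − 4| < (49/17)ε.
Take δ = min(7, (49/17)ε). Then 0 < |x − 4| < δ forces both bounds, so |(4x + 6)/(x + 10) − (11/7)| < ε.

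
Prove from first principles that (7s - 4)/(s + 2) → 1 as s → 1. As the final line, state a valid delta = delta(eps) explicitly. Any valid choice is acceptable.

Fix eps > 0. We want delta > 0 with 0 < |s − 1| < delta ⇒ |(7s - 4)/(s + 2) − 1| < eps.
Combining over a common denominator, (7s - 4)/(s + 2) − 1 = [(7s - 4)·3 − 3·(s + 2)] / [3·(s + 2)] = 18(s − 1) / (3(s + 2)).
So |(7s - 4)/(s + 2) − 1| = 18|s − 1| / (3·|s + 2|).
Require delta ≤ 3/2, so |s + 2| ≥ |3| − |s − 1| > 3 − 3/2 = 3/2.
Hence |(7s - 4)/(s + 2) − 1| < 18|s − 1|/(3·(3/2)) = 4|s − 1|, which is < eps once |s − 1| < (1/4)eps.
Take delta = min(3/2, (1/4)eps). Then 0 < |s − 1| < delta forces both bounds, so |(7s - 4)/(s + 2) − 1| < eps.

delta = min(3/2, (1/4)eps)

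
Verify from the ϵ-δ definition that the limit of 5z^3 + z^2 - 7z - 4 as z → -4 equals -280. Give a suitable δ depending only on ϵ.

Suppose ϵ > 0. We want δ > 0 such that 0 < |z + 4| < δ implies |(5z^3 + z^2 - 7z - 4) + 280| < ϵ.
(5z^3 + z^2 - 7z - 4) + 280 = 5z^3 + z^2 - 7z + 276 = (z + 4)(5z^2 - 19z + 69).
So |(5z^3 + z^2 - 7z - 4) + 280| = |z + 4|·|5z^2 - 19z + 69|.
Assume first that |z + 4| < 1, so |z| < 5. Then |5z^2 - 19z + 69| ≤ 5·5^2 + 19·5 + 69 = 289.
Hence |(5z^3 + z^2 - 7z - 4) + 280| ≤ 289|z + 4| < ϵ provided |z + 4| < ϵ/289.
Choosing δ = min(1, ϵ/289) ensures both conditions, hence |(5z^3 + z^2 - 7z - 4) + 280| < ϵ.

δ = min(1, ϵ/289)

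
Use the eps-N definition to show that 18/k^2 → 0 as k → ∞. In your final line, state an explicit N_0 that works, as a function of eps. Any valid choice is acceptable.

Fix eps > 0. For k ≥ 1, |18/k^2 − 0| = 18/k^2.
18/k^2 < eps ⇔ k^2 > 18/eps ⇔ k > (18/eps)^{1/2}.
Take N_0 = (18/eps)^{1/2}. Then k > N_0 implies 18/k^2 < eps.

N_0 = (18/eps)^{1/2}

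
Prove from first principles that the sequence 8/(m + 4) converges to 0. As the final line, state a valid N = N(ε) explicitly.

N = 8/ε

Fix ε > 0. For m ≥ 1, |8/(m + 4) − 0| = 8/(m + 4) ≤ 8/m.
We need 8/m < ε, i.e. m > 8/ε.
Take N = 8/ε. If m > N then |8/(m + 4)| ≤ 8/m < ε.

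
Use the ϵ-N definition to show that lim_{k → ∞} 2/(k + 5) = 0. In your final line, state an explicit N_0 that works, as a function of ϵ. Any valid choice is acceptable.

N_0 = 2/ϵ

Suppose ϵ > 0. For k ≥ 1, |2/(k + 5) − 0| = 2/(k + 5) ≤ 2/k.
We need 2/k < ϵ, i.e. k > 2/ϵ.
Take N_0 = 2/ϵ. If k > N_0 then |2/(k + 5)| ≤ 2/k < ϵ.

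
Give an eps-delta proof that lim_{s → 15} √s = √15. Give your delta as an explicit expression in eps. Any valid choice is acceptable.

Fix eps > 0. We want delta > 0 such that 0 < |s − 15| < delta implies |√s − √15| < eps.
Rationalise: √s − √15 = (s − 15)/(√s + √15), so |√s − √15| = |s − 15|/(√s + √15).
Restrict delta ≤ 15 so that |s − 15| < 15 forces s > 0, and then √s + √15 > √15.
Hence |√s − √15| < |s − 15|/√15, which is < eps once |s − 15| < √15·eps.
Take delta = min(15, √15·eps). If 0 < |s − 15| < delta then s > 0 and |√s − √15| < |s − 15|/√15 < eps.

delta = min(15, √15·eps)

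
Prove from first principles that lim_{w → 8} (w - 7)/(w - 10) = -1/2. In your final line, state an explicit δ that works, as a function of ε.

δ = min(1, (2/3)ε)

Let ε > 0 be given. We want δ > 0 with 0 < |w − 8| < δ ⇒ |(w - 7)/(w - 10) + 1/2| < ε.
Combining over a common denominator, (w - 7)/(w - 10) + 1/2 = [(w - 7)·(-2) − 1·(w - 10)] / [(-2)·(w - 10)] = -3(w − 8) / ((-2)(w - 10)).
So |(w - 7)/(w - 10) + 1/2| = 3|w − 8| / (2·|w − 10|).
Require δ ≤ 1, so |w − 10| ≥ |-2| − |w − 8| > 2 − 1 = 1.
Hence |(w - 7)/(w - 10) + 1/2| < 3|w − 8|/(2·1) = (3/2)|w − 8|, which is < ε once |w − 8| < (2/3)ε.
Take δ = min(1, (2/3)ε). Then 0 < |w − 8| < δ forces both bounds, so |(w - 7)/(w - 10) + 1/2| < ε.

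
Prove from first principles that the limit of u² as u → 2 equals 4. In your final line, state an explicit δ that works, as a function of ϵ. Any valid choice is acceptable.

δ = min(1, ϵ/5)

Let ϵ > 0. We seek δ > 0 with 0 < |u − 2| < δ ⇒ |u² − 4| < ϵ.
Factor: u² − 4 = (u − 2)(u + 2), so |u² − 4| = |u − 2|·|u + 2|.
Impose δ ≤ 1 so that |u| < 3; then |u + 2| ≤ 5.
Hence |u² − 4| ≤ 5|u − 2|, which is < ϵ once |u − 2| < ϵ/5.
Take δ = min(1, ϵ/5). If 0 < |u − 2| < δ then both bounds hold and |u² − 4| ≤ 5|u − 2| < 5·(ϵ/5) = ϵ.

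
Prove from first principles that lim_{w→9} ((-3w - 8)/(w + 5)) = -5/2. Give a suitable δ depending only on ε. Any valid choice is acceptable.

Let ε > 0. We want δ > 0 with 0 < |w − 9| < δ ⇒ |(-3w - 8)/(w + 5) + 5/2| < ε.
Combining over a common denominator, (-3w - 8)/(w + 5) + 5/2 = [(-3w - 8)·14 − (-35)·(w + 5)] / [14·(w + 5)] = -7(w − 9) / (14(w + 5)).
So |(-3w - 8)/(w + 5) + 5/2| = 7|w − 9| / (14·|w + 5|).
Require δ ≤ 7, so |w + 5| ≥ |14| − |w − 9| > 14 − 7 = 7.
Hence |(-3w - 8)/(w + 5) + 5/2| < 7|w − 9|/(14·7) = (1/14)|w − 9|, which is < ε once |w − 9| < 14ε.
Take δ = min(7, 14ε). Then 0 < |w − 9| < δ forces both bounds, so |(-3w - 8)/(w + 5) + 5/2| < ε.

δ = min(7, 14ε)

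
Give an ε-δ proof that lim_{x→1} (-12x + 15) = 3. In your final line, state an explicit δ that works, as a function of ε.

Fix ε > 0. We need δ > 0 so that 0 < |x − 1| < δ implies |(-12x + 15) − 3| < ε.
|(-12x + 15) − 3| = |-12x + 12| = 12|x − 1|.
So 12|x − 1| < ε exactly when |x − 1| < ε/12.
Take δ = ε/12. If 0 < |x − 1| < δ then |(-12x + 15) − 3| = 12|x − 1| < 12·(ε/12) = ε.

δ = ε/12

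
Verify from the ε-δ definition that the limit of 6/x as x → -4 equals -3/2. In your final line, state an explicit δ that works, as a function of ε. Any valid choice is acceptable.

δ = min(2, (4/3)ε)

Let ε > 0. We seek δ > 0 such that 0 < |x + 4| < δ implies |6/x + 3/2| < ε.
|6/x + 3/2| = 6·|-4 − x|/(4·|x|) = 6|x + 4|/(4|x|).
Restrict δ ≤ 2. Then |x + 4| < 2 gives |x| > 2, so 4|x| > 8.
Then |6/x + 3/2| < 6|x + 4|/8, which is < ε when |x + 4| < (4/3)ε.
Take δ = min(2, (4/3)ε). Then 0 < |x + 4| < δ gives both |x + 4| < 2 and |x + 4| < (4/3)ε, so |6/x + 3/2| < ε.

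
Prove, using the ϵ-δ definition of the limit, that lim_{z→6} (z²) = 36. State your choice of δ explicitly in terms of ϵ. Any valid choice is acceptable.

δ = min(1, ϵ/13)

Let ϵ > 0. We seek δ > 0 with 0 < |z − 6| < δ ⇒ |z² − 36| < ϵ.
Factor: z² − 36 = (z − 6)(z + 6), so |z² − 36| = |z − 6|·|z + 6|.
Restrict δ ≤ 1. Then |z − 6| < 1 gives |z| < 7, so by the triangle inequality |z + 6| ≤ 7 + 6 = 13.
Hence |z² − 36| ≤ 13|z − 6|, which is < ϵ once |z − 6| < ϵ/13.
Take δ = min(1, ϵ/13). If 0 < |z − 6| < δ then both bounds hold and |z² − 36| ≤ 13|z − 6| < 13·(ϵ/13) = ϵ.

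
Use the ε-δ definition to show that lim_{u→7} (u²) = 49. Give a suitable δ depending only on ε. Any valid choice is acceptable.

Suppose ε > 0. We seek δ > 0 with 0 < |u − 7| < δ ⇒ |u² − 49| < ε.
Factor: u² − 49 = (u − 7)(u + 7), so |u² − 49| = |u − 7|·|u + 7|.
Impose δ ≤ 1 so that |u| < 8; then |u + 7| ≤ 15.
Hence |u² − 49| ≤ 15|u − 7|, which is < ε once |u − 7| < ε/15.
Take δ = min(1, ε/15). If 0 < |u − 7| < δ then both bounds hold and |u² − 49| ≤ 15|u − 7| < 15·(ε/15) = ε.

δ = min(1, ε/15)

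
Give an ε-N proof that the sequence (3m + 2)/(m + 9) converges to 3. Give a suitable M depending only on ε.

Suppose ε > 0. For m ≥ 1, |(3m + 2)/(m + 9) − 3| = |-25|/((m + 9)) = 25/((m + 9)).
Since m + 9 ≥ m for m ≥ 1, this is ≤ 25/(m) = 25/m.
So |(3m + 2)/(m + 9) − 3| < ε whenever m > 25/ε.
Take M = 25/ε. If m > M then |(3m + 2)/(m + 9) − 3| ≤ 25/m < ε.

M = 25/ε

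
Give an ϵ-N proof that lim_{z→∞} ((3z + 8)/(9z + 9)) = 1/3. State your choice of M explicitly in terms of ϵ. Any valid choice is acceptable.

Suppose ϵ > 0. We seek M > 0 such that z > M implies |(3z + 8)/(9z + 9) − (1/3)| < ϵ.
(3z + 8)/(9z + 9) − (1/3) = (9(3z + 8) − 3(9z + 9)) / (9(9z + 9)) = 45/(9(9z + 9)).
For z > 0 we have 9z + 9 > 9z, so |(3z + 8)/(9z + 9) − (1/3)| = 45/(9(9z + 9)) < 45/(9·9z) = (5/9)/z.
Thus |(3z + 8)/(9z + 9) − (1/3)| < ϵ whenever z > (5/9)/ϵ.
Take M = (5/9)/ϵ. If z > M then |(3z + 8)/(9z + 9) − (1/3)| < (5/9)/z < ϵ.

M = (5/9)/ϵ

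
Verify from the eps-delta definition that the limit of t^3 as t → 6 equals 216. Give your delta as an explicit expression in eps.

delta = min(2, eps/148)

Let eps > 0 be given. We seek delta > 0 with 0 < |t − 6| < delta ⇒ |t^3 − 216| < eps.
Factor: t^3 − 216 = (t − 6)(t^2 + 6t + 36), so |t^3 − 216| = |t − 6|·|t^2 + 6t + 36|.
Restrict delta ≤ 2. Then |t − 6| < 2 gives |t| < 8, so by the triangle inequality |t^2 + 6t + 36| ≤ 8^2 + 6·8 + 36 = 148.
Hence |t^3 − 216| ≤ 148|t − 6|, which is < eps once |t − 6| < eps/148.
Take delta = min(2, eps/148). If 0 < |t − 6| < delta then both bounds hold and |t^3 − 216| ≤ 148|t − 6| < 148·(eps/148) = eps.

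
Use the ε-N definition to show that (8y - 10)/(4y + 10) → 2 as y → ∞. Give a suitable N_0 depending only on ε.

Fix ε > 0. We seek N_0 > 0 such that y > N_0 implies |(8y - 10)/(4y + 10) − 2| < ε.
(8y - 10)/(4y + 10) − 2 = (4(8y - 10) − 8(4y + 10)) / (4(4y + 10)) = -120/(4(4y + 10)).
For y > 0 we have 4y + 10 > 4y, so |(8y - 10)/(4y + 10) − 2| = 120/(4(4y + 10)) < 120/(4·4y) = (15/2)/y.
Thus |(8y - 10)/(4y + 10) − 2| < ε whenever y > (15/2)/ε.
Take N_0 = (15/2)/ε. If y > N_0 then |(8y - 10)/(4y + 10) − 2| < (15/2)/y < ε.

N_0 = (15/2)/ε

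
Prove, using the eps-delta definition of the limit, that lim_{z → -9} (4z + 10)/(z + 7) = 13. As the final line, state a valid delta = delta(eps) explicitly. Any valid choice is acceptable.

Fix eps > 0. We want delta > 0 with 0 < |z + 9| < delta ⇒ |(4z + 10)/(z + 7) − 13| < eps.
Combining over a common denominator, (4z + 10)/(z + 7) − 13 = [(4z + 10)·(-2) − (-26)·(z + 7)] / [(-2)·(z + 7)] = 18(z + 9) / ((-2)(z + 7)).
So |(4z + 10)/(z + 7) − 13| = 18|z + 9| / (2·|z + 7|).
Require delta ≤ 1, so |z + 7| ≥ |-2| − |z + 9| > 2 − 1 = 1.
Hence |(4z + 10)/(z + 7) − 13| < 18|z + 9|/(2·1) = 9|z + 9|, which is < eps once |z + 9| < (1/9)eps.
Take delta = min(1, (1/9)eps). Then 0 < |z + 9| < delta forces both bounds, so |(4z + 10)/(z + 7) − 13| < eps.

delta = min(1, (1/9)eps)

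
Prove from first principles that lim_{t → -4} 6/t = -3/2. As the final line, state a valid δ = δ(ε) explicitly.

δ = min(2, (4/3)ε)

Let ε > 0 be given. We seek δ > 0 such that 0 < |t + 4| < δ implies |6/t + 3/2| < ε.
|6/t + 3/2| = 6·|-4 − t|/(4·|t|) = 6|t + 4|/(4|t|).
Restrict δ ≤ 2. Then |t + 4| < 2 gives |t| > 2, so 4|t| > 8.
Then |6/t + 3/2| < 6|t + 4|/8, which is < ε when |t + 4| < (4/3)ε.
Take δ = min(2, (4/3)ε). Then 0 < |t + 4| < δ gives both |t + 4| < 2 and |t + 4| < (4/3)ε, so |6/t + 3/2| < ε.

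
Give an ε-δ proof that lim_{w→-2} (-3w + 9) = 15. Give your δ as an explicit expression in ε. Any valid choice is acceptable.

Let ε > 0. We need δ > 0 so that 0 < |w + 2| < δ implies |(-3w + 9) − 15| < ε.
Since (-3w + 9) − 15 = -3(w + 2), we have |(-3w + 9) − 15| = 3|w + 2|.
So 3|w + 2| < ε exactly when |w + 2| < ε/3.
Choosing δ = ε/3 gives |(-3w + 9) − 15| = 3|w + 2| < ε whenever |w + 2| < δ.

δ = ε/3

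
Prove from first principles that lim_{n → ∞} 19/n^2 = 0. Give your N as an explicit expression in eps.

N = (19/eps)^{1/2}

Let eps > 0 be given. For n ≥ 1, |19/n^2 − 0| = 19/n^2.
19/n^2 < eps ⇔ n^2 > 19/eps ⇔ n > (19/eps)^{1/2}.
Take N = (19/eps)^{1/2}. Then n > N implies 19/n^2 < eps.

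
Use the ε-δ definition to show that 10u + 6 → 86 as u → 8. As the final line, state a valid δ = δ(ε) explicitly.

Fix ε > 0. We need δ > 0 so that 0 < |u − 8| < δ implies |(10u + 6) − 86| < ε.
Since (10u + 6) − 86 = 10(u − 8), we have |(10u + 6) − 86| = 10|u − 8|.
Thus it suffices that |u − 8| < ε/10.
Take δ = ε/10. If 0 < |u − 8| < δ then |(10u + 6) − 86| = 10|u − 8| < 10·(ε/10) = ε.

δ = ε/10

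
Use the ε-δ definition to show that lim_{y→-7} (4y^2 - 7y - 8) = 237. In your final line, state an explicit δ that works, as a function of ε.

δ = min(2, ε/71)

Suppose ε > 0. We want δ > 0 such that 0 < |y + 7| < δ implies |(4y^2 - 7y - 8) − 237| < ε.
(4y^2 - 7y - 8) − 237 = 4y^2 - 7y - 245 = (y + 7)(4y - 35).
So |(4y^2 - 7y - 8) − 237| = |y + 7|·|4y - 35|.
Require δ ≤ 2. Then |y + 7| < 2 gives |y| < 9, and by the triangle inequality |4y - 35| ≤ 4·9 + 35 = 71.
Hence |(4y^2 - 7y - 8) − 237| ≤ 71|y + 7| < ε provided |y + 7| < ε/71.
Choosing δ = min(2, ε/71) ensures both conditions, hence |(4y^2 - 7y - 8) − 237| < ε.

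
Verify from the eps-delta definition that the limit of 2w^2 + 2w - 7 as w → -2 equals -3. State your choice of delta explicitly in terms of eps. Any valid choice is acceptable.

delta = min(1, eps/8)

Let eps > 0 be given. We want delta > 0 such that 0 < |w + 2| < delta implies |(2w^2 + 2w - 7) + 3| < eps.
(2w^2 + 2w - 7) + 3 = 2w^2 + 2w - 4 = (w + 2)(2w - 2).
So |(2w^2 + 2w - 7) + 3| = |w + 2|·|2w - 2|.
Require delta ≤ 1. Then |w + 2| < 1 gives |w| < 3, and by the triangle inequality |2w - 2| ≤ 2·3 + 2 = 8.
Hence |(2w^2 + 2w - 7) + 3| ≤ 8|w + 2| < eps provided |w + 2| < eps/8.
Take delta = min(1, eps/8). Then 0 < |w + 2| < delta gives both |w + 2| < 1 and |w + 2| < eps/8, so |(2w^2 + 2w - 7) + 3| < eps.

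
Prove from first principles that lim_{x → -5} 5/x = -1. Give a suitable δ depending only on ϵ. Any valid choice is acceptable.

δ = min(5/2, (5/2)ϵ)

Suppose ϵ > 0. We seek δ > 0 such that 0 < |x + 5| < δ implies |5/x + 1| < ϵ.
|5/x + 1| = 5·|-5 − x|/(5·|x|) = 5|x + 5|/(5|x|).
Restrict δ ≤ 5/2. Then |x + 5| < 5/2 gives |x| > 5/2, so 5|x| > 25/2.
Then |5/x + 1| < 5|x + 5|/(25/2), which is < ϵ when |x + 5| < (5/2)ϵ.
Take δ = min(5/2, (5/2)ϵ). Then 0 < |x + 5| < δ gives both |x + 5| < 5/2 and |x + 5| < (5/2)ϵ, so |5/x + 1| < ϵ.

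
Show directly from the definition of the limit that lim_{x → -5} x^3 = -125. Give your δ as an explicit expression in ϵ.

δ = min(2, ϵ/109)

Let ϵ > 0. We seek δ > 0 with 0 < |x + 5| < δ ⇒ |x^3 + 125| < ϵ.
Factor: x^3 + 125 = (x + 5)(x^2 - 5x + 25), so |x^3 + 125| = |x + 5|·|x^2 - 5x + 25|.
Impose δ ≤ 2 so that |x| < 7; then |x^2 - 5x + 25| ≤ 109.
Hence |x^3 + 125| ≤ 109|x + 5|, which is < ϵ once |x + 5| < ϵ/109.
Take δ = min(2, ϵ/109). If 0 < |x + 5| < δ then both bounds hold and |x^3 + 125| ≤ 109|x + 5| < 109·(ϵ/109) = ϵ.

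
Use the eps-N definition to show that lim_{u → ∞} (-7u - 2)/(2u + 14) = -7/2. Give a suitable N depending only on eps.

Let eps > 0 be given. We seek N > 0 such that u > N implies |(-7u - 2)/(2u + 14) + 7/2| < eps.
(-7u - 2)/(2u + 14) + 7/2 = (2(-7u - 2) − (-7)(2u + 14)) / (2(2u + 14)) = 94/(2(2u + 14)).
For u > 0 we have 2u + 14 > 2u, so |(-7u - 2)/(2u + 14) + 7/2| = 94/(2(2u + 14)) < 94/(2·2u) = (47/2)/u.
Thus |(-7u - 2)/(2u + 14) + 7/2| < eps whenever u > (47/2)/eps.
Take N = (47/2)/eps. If u > N then |(-7u - 2)/(2u + 14) + 7/2| < (47/2)/u < eps.

N = (47/2)/eps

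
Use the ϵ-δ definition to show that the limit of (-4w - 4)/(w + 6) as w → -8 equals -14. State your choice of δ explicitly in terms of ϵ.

δ = min(1, (1/10)ϵ)

Let ϵ > 0. We want δ > 0 with 0 < |w + 8| < δ ⇒ |(-4w - 4)/(w + 6) + 14| < ϵ.
Combining over a common denominator, (-4w - 4)/(w + 6) + 14 = [(-4w - 4)·(-2) − 28·(w + 6)] / [(-2)·(w + 6)] = -20(w + 8) / ((-2)(w + 6)).
So |(-4w - 4)/(w + 6) + 14| = 20|w + 8| / (2·|w + 6|).
Restrict δ ≤ 1. Then |w + 8| < 1 gives |w + 6| = |(w + 8) + (-2)| ≥ 2 − 1 = 1.
Hence |(-4w - 4)/(w + 6) + 14| < 20|w + 8|/(2·1) = 10|w + 8|, which is < ϵ once |w + 8| < (1/10)ϵ.
Take δ = min(1, (1/10)ϵ). Then 0 < |w + 8| < δ forces both bounds, so |(-4w - 4)/(w + 6) + 14| < ϵ.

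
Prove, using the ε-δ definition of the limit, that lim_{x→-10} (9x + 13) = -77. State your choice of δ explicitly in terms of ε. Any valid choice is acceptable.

δ = ε/9

Let ε > 0. We need δ > 0 so that 0 < |x + 10| < δ implies |(9x + 13) + 77| < ε.
Since (9x + 13) + 77 = 9(x + 10), we have |(9x + 13) + 77| = 9|x + 10|.
Thus it suffices that |x + 10| < ε/9.
Choosing δ = ε/9 gives |(9x + 13) + 77| = 9|x + 10| < ε whenever |x + 10| < δ.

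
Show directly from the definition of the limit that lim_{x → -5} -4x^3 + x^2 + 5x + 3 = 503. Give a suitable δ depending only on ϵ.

Fix ϵ > 0. We want δ > 0 such that 0 < |x + 5| < δ implies |(-4x^3 + x^2 + 5x + 3) − 503| < ϵ.
(-4x^3 + x^2 + 5x + 3) − 503 = -4x^3 + x^2 + 5x - 500 = (x + 5)(-4x^2 + 21x - 100).
So |(-4x^3 + x^2 + 5x + 3) − 503| = |x + 5|·|-4x^2 + 21x - 100|.
Assume first that |x + 5| < 1, so |x| < 6. Then |-4x^2 + 21x - 100| ≤ 4·6^2 + 21·6 + 100 = 370.
Hence |(-4x^3 + x^2 + 5x + 3) − 503| ≤ 370|x + 5| < ϵ provided |x + 5| < ϵ/370.
Take δ = min(1, ϵ/370). Then 0 < |x + 5| < δ gives both |x + 5| < 1 and |x + 5| < ϵ/370, so |(-4x^3 + x^2 + 5x + 3) − 503| < ϵ.

δ = min(1, ϵ/370)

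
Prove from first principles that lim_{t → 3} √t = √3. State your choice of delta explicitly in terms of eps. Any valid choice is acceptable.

delta = min(3, √3·eps)

Let eps > 0. We want delta > 0 such that 0 < |t − 3| < delta implies |√t − √3| < eps.
Rationalise: √t − √3 = (t − 3)/(√t + √3), so |√t − √3| = |t − 3|/(√t + √3).
Restrict delta ≤ 3 so that |t − 3| < 3 forces t > 0, and then √t + √3 > √3.
Hence |√t − √3| < |t − 3|/√3, which is < eps once |t − 3| < √3·eps.
Take delta = min(3, √3·eps). If 0 < |t − 3| < delta then t > 0 and |√t − √3| < |t − 3|/√3 < eps.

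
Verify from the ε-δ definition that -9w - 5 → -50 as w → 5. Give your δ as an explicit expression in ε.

δ = ε/9

Let ε > 0. We need δ > 0 so that 0 < |w − 5| < δ implies |(-9w - 5) + 50| < ε.
Since (-9w - 5) + 50 = -9(w − 5), we have |(-9w - 5) + 50| = 9|w − 5|.
So 9|w − 5| < ε exactly when |w − 5| < ε/9.
Take δ = ε/9. If 0 < |w − 5| < δ then |(-9w - 5) + 50| = 9|w − 5| < 9·(ε/9) = ε.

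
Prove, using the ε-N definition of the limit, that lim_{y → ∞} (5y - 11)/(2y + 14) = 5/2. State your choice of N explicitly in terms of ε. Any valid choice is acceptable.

N = 23/ε

Let ε > 0 be given. We seek N > 0 such that y > N implies |(5y - 11)/(2y + 14) − (5/2)| < ε.
(5y - 11)/(2y + 14) − (5/2) = (2(5y - 11) − 5(2y + 14)) / (2(2y + 14)) = -92/(2(2y + 14)).
For y > 0 we have 2y + 14 > 2y, so |(5y - 11)/(2y + 14) − (5/2)| = 92/(2(2y + 14)) < 92/(2·2y) = 23/y.
Thus |(5y - 11)/(2y + 14) − (5/2)| < ε whenever y > 23/ε.
Take N = 23/ε. If y > N then |(5y - 11)/(2y + 14) − (5/2)| < 23/y < ε.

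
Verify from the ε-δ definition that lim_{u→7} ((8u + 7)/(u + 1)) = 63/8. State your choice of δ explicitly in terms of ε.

Let ε > 0 be given. We want δ > 0 with 0 < |u − 7| < δ ⇒ |(8u + 7)/(u + 1) − (63/8)| < ε.
Combining over a common denominator, (8u + 7)/(u + 1) − (63/8) = [(8u + 7)·8 − 63·(u + 1)] / [8·(u + 1)] = 1(u − 7) / (8(u + 1)).
So |(8u + 7)/(u + 1) − (63/8)| = |u − 7| / (8·|u + 1|).
Require δ ≤ 4, so |u + 1| ≥ |8| − |u − 7| > 8 − 4 = 4.
Hence |(8u + 7)/(u + 1) − (63/8)| < |u − 7|/(8·4) = (1/32)|u − 7|, which is < ε once |u − 7| < 32ε.
Take δ = min(4, 32ε). Then 0 < |u − 7| < δ forces both bounds, so |(8u + 7)/(u + 1) − (63/8)| < ε.

δ = min(4, 32ε)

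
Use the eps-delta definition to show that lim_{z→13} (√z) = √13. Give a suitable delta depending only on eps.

delta = min(13, √13·eps)

Let eps > 0. We want delta > 0 such that 0 < |z − 13| < delta implies |√z − √13| < eps.
Rationalise: √z − √13 = (z − 13)/(√z + √13), so |√z − √13| = |z − 13|/(√z + √13).
Restrict delta ≤ 13 so that |z − 13| < 13 forces z > 0, and then √z + √13 > √13.
Hence |√z − √13| < |z − 13|/√13, which is < eps once |z − 13| < √13·eps.
Take delta = min(13, √13·eps). If 0 < |z − 13| < delta then z > 0 and |√z − √13| < |z − 13|/√13 < eps.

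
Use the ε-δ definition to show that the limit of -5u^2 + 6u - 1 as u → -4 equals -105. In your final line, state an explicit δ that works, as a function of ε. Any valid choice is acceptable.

Suppose ε > 0. We want δ > 0 such that 0 < |u + 4| < δ implies |(-5u^2 + 6u - 1) + 105| < ε.
(-5u^2 + 6u - 1) + 105 = -5u^2 + 6u + 104 = (u + 4)(-5u + 26).
So |(-5u^2 + 6u - 1) + 105| = |u + 4|·|-5u + 26|.
Require δ ≤ 1. Then |u + 4| < 1 gives |u| < 5, and by the triangle inequality |-5u + 26| ≤ 5·5 + 26 = 51.
Hence |(-5u^2 + 6u - 1) + 105| ≤ 51|u + 4| < ε provided |u + 4| < ε/51.
Take δ = min(1, ε/51). Then 0 < |u + 4| < δ gives both |u + 4| < 1 and |u + 4| < ε/51, so |(-5u^2 + 6u - 1) + 105| < ε.

δ = min(1, ε/51)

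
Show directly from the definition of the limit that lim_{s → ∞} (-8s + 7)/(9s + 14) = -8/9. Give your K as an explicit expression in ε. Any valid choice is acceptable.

Fix ε > 0. We seek K > 0 such that s > K implies |(-8s + 7)/(9s + 14) + 8/9| < ε.
(-8s + 7)/(9s + 14) + 8/9 = (9(-8s + 7) − (-8)(9s + 14)) / (9(9s + 14)) = 175/(9(9s + 14)).
For s > 0 we have 9s + 14 > 9s, so |(-8s + 7)/(9s + 14) + 8/9| = 175/(9(9s + 14)) < 175/(9·9s) = (175/81)/s.
Thus |(-8s + 7)/(9s + 14) + 8/9| < ε whenever s > (175/81)/ε.
Take K = (175/81)/ε. If s > K then |(-8s + 7)/(9s + 14) + 8/9| < (175/81)/s < ε.

K = (175/81)/ε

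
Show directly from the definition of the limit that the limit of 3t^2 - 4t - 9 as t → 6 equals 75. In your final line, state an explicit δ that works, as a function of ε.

δ = min(1, ε/35)

Let ε > 0. We want δ > 0 such that 0 < |t − 6| < δ implies |(3t^2 - 4t - 9) − 75| < ε.
(3t^2 - 4t - 9) − 75 = 3t^2 - 4t - 84 = (t − 6)(3t + 14).
So |(3t^2 - 4t - 9) − 75| = |t − 6|·|3t + 14|.
Assume first that |t − 6| < 1, so |t| < 7. Then |3t + 14| ≤ 3·7 + 14 = 35.
Hence |(3t^2 - 4t - 9) − 75| ≤ 35|t − 6| < ε provided |t − 6| < ε/35.
Choosing δ = min(1, ε/35) ensures both conditions, hence |(3t^2 - 4t - 9) − 75| < ε.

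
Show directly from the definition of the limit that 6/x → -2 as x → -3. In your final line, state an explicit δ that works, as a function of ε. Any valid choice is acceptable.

δ = min(3/2, (3/4)ε)

Let ε > 0 be given. We seek δ > 0 such that 0 < |x + 3| < δ implies |6/x + 2| < ε.
|6/x + 2| = 6·|-3 − x|/(3·|x|) = 6|x + 3|/(3|x|).
Restrict δ ≤ 3/2. Then |x + 3| < 3/2 gives |x| > 3/2, so 3|x| > 9/2.
Then |6/x + 2| < 6|x + 3|/(9/2), which is < ε when |x + 3| < (3/4)ε.
Take δ = min(3/2, (3/4)ε). Then 0 < |x + 3| < δ gives both |x + 3| < 3/2 and |x + 3| < (3/4)ε, so |6/x + 2| < ε.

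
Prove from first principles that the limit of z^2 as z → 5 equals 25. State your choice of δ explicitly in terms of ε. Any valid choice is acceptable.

δ = min(1, ε/11)

Let ε > 0 be given. We seek δ > 0 with 0 < |z − 5| < δ ⇒ |z^2 − 25| < ε.
Factor: z^2 − 25 = (z − 5)(z + 5), so |z^2 − 25| = |z − 5|·|z + 5|.
Restrict δ ≤ 1. Then |z − 5| < 1 gives |z| < 6, so by the triangle inequality |z + 5| ≤ 6 + 5 = 11.
Hence |z^2 − 25| ≤ 11|z − 5|, which is < ε once |z − 5| < ε/11.
Take δ = min(1, ε/11). If 0 < |z − 5| < δ then both bounds hold and |z^2 − 25| ≤ 11|z − 5| < 11·(ε/11) = ε.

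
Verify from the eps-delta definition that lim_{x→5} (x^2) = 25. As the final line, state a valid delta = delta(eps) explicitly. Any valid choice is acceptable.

Let eps > 0. We seek delta > 0 with 0 < |x − 5| < delta ⇒ |x^2 − 25| < eps.
Factor: x^2 − 25 = (x − 5)(x + 5), so |x^2 − 25| = |x − 5|·|x + 5|.
Restrict delta ≤ 2. Then |x − 5| < 2 gives |x| < 7, so by the triangle inequality |x + 5| ≤ 7 + 5 = 12.
Hence |x^2 − 25| ≤ 12|x − 5|, which is < eps once |x − 5| < eps/12.
Take delta = min(2, eps/12). If 0 < |x − 5| < delta then both bounds hold and |x^2 − 25| ≤ 12|x − 5| < 12·(eps/12) = eps.

delta = min(2, eps/12)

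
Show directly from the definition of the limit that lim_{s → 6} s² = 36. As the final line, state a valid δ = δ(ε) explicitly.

δ = min(1, ε/13)

Let ε > 0. We seek δ > 0 with 0 < |s − 6| < δ ⇒ |s² − 36| < ε.
Factor: s² − 36 = (s − 6)(s + 6), so |s² − 36| = |s − 6|·|s + 6|.
Restrict δ ≤ 1. Then |s − 6| < 1 gives |s| < 7, so by the triangle inequality |s + 6| ≤ 7 + 6 = 13.
Hence |s² − 36| ≤ 13|s − 6|, which is < ε once |s − 6| < ε/13.
Take δ = min(1, ε/13). If 0 < |s − 6| < δ then both bounds hold and |s² − 36| ≤ 13|s − 6| < 13·(ε/13) = ε.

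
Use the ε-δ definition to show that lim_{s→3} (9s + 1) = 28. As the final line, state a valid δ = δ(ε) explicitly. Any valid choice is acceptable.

Fix ε > 0. We need δ > 0 so that 0 < |s − 3| < δ implies |(9s + 1) − 28| < ε.
|(9s + 1) − 28| = |9s - 27| = 9|s − 3|.
So 9|s − 3| < ε exactly when |s − 3| < ε/9.
Choosing δ = ε/9 gives |(9s + 1) − 28| = 9|s − 3| < ε whenever |s − 3| < δ.

δ = ε/9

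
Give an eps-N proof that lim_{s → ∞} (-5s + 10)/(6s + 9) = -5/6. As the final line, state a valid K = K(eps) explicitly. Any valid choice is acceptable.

Fix eps > 0. We seek K > 0 such that s > K implies |(-5s + 10)/(6s + 9) + 5/6| < eps.
(-5s + 10)/(6s + 9) + 5/6 = (6(-5s + 10) − (-5)(6s + 9)) / (6(6s + 9)) = 105/(6(6s + 9)).
For s > 0 we have 6s + 9 > 6s, so |(-5s + 10)/(6s + 9) + 5/6| = 105/(6(6s + 9)) < 105/(6·6s) = (35/12)/s.
Thus |(-5s + 10)/(6s + 9) + 5/6| < eps whenever s > (35/12)/eps.
Take K = (35/12)/eps. If s > K then |(-5s + 10)/(6s + 9) + 5/6| < (35/12)/s < eps.

K = (35/12)/eps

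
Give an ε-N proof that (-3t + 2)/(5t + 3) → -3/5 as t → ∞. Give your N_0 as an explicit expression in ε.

Fix ε > 0. We seek N_0 > 0 such that t > N_0 implies |(-3t + 2)/(5t + 3) + 3/5| < ε.
(-3t + 2)/(5t + 3) + 3/5 = (5(-3t + 2) − (-3)(5t + 3)) / (5(5t + 3)) = 19/(5(5t + 3)).
For t > 0 we have 5t + 3 > 5t, so |(-3t + 2)/(5t + 3) + 3/5| = 19/(5(5t + 3)) < 19/(5·5t) = (19/25)/t.
Thus |(-3t + 2)/(5t + 3) + 3/5| < ε whenever t > (19/25)/ε.
Take N_0 = (19/25)/ε. If t > N_0 then |(-3t + 2)/(5t + 3) + 3/5| < (19/25)/t < ε.

N_0 = (19/25)/ε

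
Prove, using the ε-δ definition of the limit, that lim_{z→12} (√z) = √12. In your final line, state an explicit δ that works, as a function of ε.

δ = min(12, √12·ε)

Let ε > 0 be given. We want δ > 0 such that 0 < |z − 12| < δ implies |√z − √12| < ε.
Multiplying by the conjugate, |√z − √12| = |z − 12|/(√z + √12).
Restrict δ ≤ 12 so that |z − 12| < 12 forces z > 0, and then √z + √12 > √12.
Hence |√z − √12| < |z − 12|/√12, which is < ε once |z − 12| < √12·ε.
Take δ = min(12, √12·ε). If 0 < |z − 12| < δ then z > 0 and |√z − √12| < |z − 12|/√12 < ε.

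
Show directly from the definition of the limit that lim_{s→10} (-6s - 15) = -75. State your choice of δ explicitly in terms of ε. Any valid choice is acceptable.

Let ε > 0 be given. We need δ > 0 so that 0 < |s − 10| < δ implies |(-6s - 15) + 75| < ε.
|(-6s - 15) + 75| = |-6s + 60| = 6|s − 10|.
So 6|s − 10| < ε exactly when |s − 10| < ε/6.
Take δ = ε/6. If 0 < |s − 10| < δ then |(-6s - 15) + 75| = 6|s − 10| < 6·(ε/6) = ε.

δ = ε/6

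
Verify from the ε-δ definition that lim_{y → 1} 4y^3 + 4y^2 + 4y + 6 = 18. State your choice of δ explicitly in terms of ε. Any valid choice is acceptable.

δ = min(1, ε/44)

Fix ε > 0. We want δ > 0 such that 0 < |y − 1| < δ implies |(4y^3 + 4y^2 + 4y + 6) − 18| < ε.
(4y^3 + 4y^2 + 4y + 6) − 18 = 4y^3 + 4y^2 + 4y - 12 = (y − 1)(4y^2 + 8y + 12).
So |(4y^3 + 4y^2 + 4y + 6) − 18| = |y − 1|·|4y^2 + 8y + 12|.
Require δ ≤ 1. Then |y − 1| < 1 gives |y| < 2, and by the triangle inequality |4y^2 + 8y + 12| ≤ 4·2^2 + 8·2 + 12 = 44.
Hence |(4y^3 + 4y^2 + 4y + 6) − 18| ≤ 44|y − 1| < ε provided |y − 1| < ε/44.
Take δ = min(1, ε/44). Then 0 < |y − 1| < δ gives both |y − 1| < 1 and |y − 1| < ε/44, so |(4y^3 + 4y^2 + 4y + 6) − 18| < ε.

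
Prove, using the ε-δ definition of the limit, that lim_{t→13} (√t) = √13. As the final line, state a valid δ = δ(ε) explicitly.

Fix ε > 0. We want δ > 0 such that 0 < |t − 13| < δ implies |√t − √13| < ε.
Multiplying by the conjugate, |√t − √13| = |t − 13|/(√t + √13).
Restrict δ ≤ 13 so that |t − 13| < 13 forces t > 0, and then √t + √13 > √13.
Hence |√t − √13| < |t − 13|/√13, which is < ε once |t − 13| < √13·ε.
Take δ = min(13, √13·ε). If 0 < |t − 13| < δ then t > 0 and |√t − √13| < |t − 13|/√13 < ε.

δ = min(13, √13·ε)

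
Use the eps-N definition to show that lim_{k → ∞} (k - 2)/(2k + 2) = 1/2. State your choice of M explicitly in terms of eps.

Suppose eps > 0. For k ≥ 1, |(k - 2)/(2k + 2) − (1/2)| = |-6|/(2(2k + 2)) = 6/(2(2k + 2)).
Since 2k + 2 ≥ 2k for k ≥ 1, this is ≤ 6/(2·2k) = (3/2)/k.
So |(k - 2)/(2k + 2) − (1/2)| < eps whenever k > (3/2)/eps.
Take M = (3/2)/eps. If k > M then |(k - 2)/(2k + 2) − (1/2)| ≤ (3/2)/k < eps.

M = (3/2)/eps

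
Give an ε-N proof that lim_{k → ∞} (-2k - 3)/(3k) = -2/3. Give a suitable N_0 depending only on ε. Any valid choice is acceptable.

N_0 = 1/ε

Suppose ε > 0. For k ≥ 1, |(-2k - 3)/(3k) + 2/3| = |-9|/(3(3k)) = 9/(3(3k)).
Since 3k ≥ 3k for k ≥ 1, this is ≤ 9/(3·3k) = 1/k.
So |(-2k - 3)/(3k) + 2/3| < ε whenever k > 1/ε.
Take N_0 = 1/ε. If k > N_0 then |(-2k - 3)/(3k) + 2/3| ≤ 1/k < ε.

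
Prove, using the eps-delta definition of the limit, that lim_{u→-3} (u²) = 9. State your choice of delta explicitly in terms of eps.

delta = min(2, eps/8)

Let eps > 0. We seek delta > 0 with 0 < |u + 3| < delta ⇒ |u² − 9| < eps.
Factor: u² − 9 = (u + 3)(u - 3), so |u² − 9| = |u + 3|·|u - 3|.
Impose delta ≤ 2 so that |u| < 5; then |u - 3| ≤ 8.
Hence |u² − 9| ≤ 8|u + 3|, which is < eps once |u + 3| < eps/8.
Take delta = min(2, eps/8). If 0 < |u + 3| < delta then both bounds hold and |u² − 9| ≤ 8|u + 3| < 8·(eps/8) = eps.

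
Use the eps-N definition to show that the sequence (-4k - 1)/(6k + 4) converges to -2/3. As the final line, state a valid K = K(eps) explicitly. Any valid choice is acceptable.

K = (5/18)/eps

Fix eps > 0. For k ≥ 1, |(-4k - 1)/(6k + 4) + 2/3| = |10|/(6(6k + 4)) = 10/(6(6k + 4)).
Since 6k + 4 ≥ 6k for k ≥ 1, this is ≤ 10/(6·6k) = (5/18)/k.
So |(-4k - 1)/(6k + 4) + 2/3| < eps whenever k > (5/18)/eps.
Take K = (5/18)/eps. If k > K then |(-4k - 1)/(6k + 4) + 2/3| ≤ (5/18)/k < eps.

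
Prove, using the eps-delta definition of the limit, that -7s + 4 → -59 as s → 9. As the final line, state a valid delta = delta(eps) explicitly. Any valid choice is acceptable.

delta = eps/7

Let eps > 0. We need delta > 0 so that 0 < |s − 9| < delta implies |(-7s + 4) + 59| < eps.
|(-7s + 4) + 59| = |-7s + 63| = 7|s − 9|.
Thus it suffices that |s − 9| < eps/7.
Take delta = eps/7. If 0 < |s − 9| < delta then |(-7s + 4) + 59| = 7|s − 9| < 7·(eps/7) = eps.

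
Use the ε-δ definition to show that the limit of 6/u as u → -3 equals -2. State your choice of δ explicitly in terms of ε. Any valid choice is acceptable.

δ = min(3/2, (3/4)ε)

Suppose ε > 0. We seek δ > 0 such that 0 < |u + 3| < δ implies |6/u + 2| < ε.
|6/u + 2| = 6·|-3 − u|/(3·|u|) = 6|u + 3|/(3|u|).
Require δ ≤ 3/2 so that |u| > 3 − 3/2 = 3/2, hence 3|u| > 9/2.
Then |6/u + 2| < 6|u + 3|/(9/2), which is < ε when |u + 3| < (3/4)ε.
Take δ = min(3/2, (3/4)ε). Then 0 < |u + 3| < δ gives both |u + 3| < 3/2 and |u + 3| < (3/4)ε, so |6/u + 2| < ε.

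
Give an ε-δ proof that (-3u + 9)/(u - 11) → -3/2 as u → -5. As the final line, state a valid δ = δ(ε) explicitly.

Fix ε > 0. We want δ > 0 with 0 < |u + 5| < δ ⇒ |(-3u + 9)/(u - 11) + 3/2| < ε.
Combining over a common denominator, (-3u + 9)/(u - 11) + 3/2 = [(-3u + 9)·(-16) − 24·(u - 11)] / [(-16)·(u - 11)] = 24(u + 5) / ((-16)(u - 11)).
So |(-3u + 9)/(u - 11) + 3/2| = 24|u + 5| / (16·|u − 11|).
Require δ ≤ 8, so |u − 11| ≥ |-16| − |u + 5| > 16 − 8 = 8.
Hence |(-3u + 9)/(u - 11) + 3/2| < 24|u + 5|/(16·8) = (3/16)|u + 5|, which is < ε once |u + 5| < (16/3)ε.
Take δ = min(8, (16/3)ε). Then 0 < |u + 5| < δ forces both bounds, so |(-3u + 9)/(u - 11) + 3/2| < ε.

δ = min(8, (16/3)ε)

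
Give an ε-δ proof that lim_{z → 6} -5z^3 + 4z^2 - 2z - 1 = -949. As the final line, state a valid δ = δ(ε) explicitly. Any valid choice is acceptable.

δ = min(2, ε/686)

Fix ε > 0. We want δ > 0 such that 0 < |z − 6| < δ implies |(-5z^3 + 4z^2 - 2z - 1) + 949| < ε.
(-5z^3 + 4z^2 - 2z - 1) + 949 = -5z^3 + 4z^2 - 2z + 948 = (z − 6)(-5z^2 - 26z - 158).
So |(-5z^3 + 4z^2 - 2z - 1) + 949| = |z − 6|·|-5z^2 - 26z - 158|.
Assume first that |z − 6| < 2, so |z| < 8. Then |-5z^2 - 26z - 158| ≤ 5·8^2 + 26·8 + 158 = 686.
Hence |(-5z^3 + 4z^2 - 2z - 1) + 949| ≤ 686|z − 6| < ε provided |z − 6| < ε/686.
Take δ = min(2, ε/686). Then 0 < |z − 6| < δ gives both |z − 6| < 2 and |z − 6| < ε/686, so |(-5z^3 + 4z^2 - 2z - 1) + 949| < ε.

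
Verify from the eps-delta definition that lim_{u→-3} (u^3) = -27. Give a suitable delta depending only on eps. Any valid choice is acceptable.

Let eps > 0. We seek delta > 0 with 0 < |u + 3| < delta ⇒ |u^3 + 27| < eps.
Factor: u^3 + 27 = (u + 3)(u^2 - 3u + 9), so |u^3 + 27| = |u + 3|·|u^2 - 3u + 9|.
Impose delta ≤ 2 so that |u| < 5; then |u^2 - 3u + 9| ≤ 49.
Hence |u^3 + 27| ≤ 49|u + 3|, which is < eps once |u + 3| < eps/49.
Take delta = min(2, eps/49). If 0 < |u + 3| < delta then both bounds hold and |u^3 + 27| ≤ 49|u + 3| < 49·(eps/49) = eps.

delta = min(2, eps/49)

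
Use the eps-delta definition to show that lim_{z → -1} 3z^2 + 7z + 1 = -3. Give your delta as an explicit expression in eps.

delta = min(1, eps/10)

Let eps > 0 be given. We want delta > 0 such that 0 < |z + 1| < delta implies |(3z^2 + 7z + 1) + 3| < eps.
(3z^2 + 7z + 1) + 3 = 3z^2 + 7z + 4 = (z + 1)(3z + 4).
So |(3z^2 + 7z + 1) + 3| = |z + 1|·|3z + 4|.
Assume first that |z + 1| < 1, so |z| < 2. Then |3z + 4| ≤ 3·2 + 4 = 10.
Hence |(3z^2 + 7z + 1) + 3| ≤ 10|z + 1| < eps provided |z + 1| < eps/10.
Take delta = min(1, eps/10). Then 0 < |z + 1| < delta gives both |z + 1| < 1 and |z + 1| < eps/10, so |(3z^2 + 7z + 1) + 3| < eps.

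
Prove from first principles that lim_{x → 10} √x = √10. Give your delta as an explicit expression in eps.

Let eps > 0. We want delta > 0 such that 0 < |x − 10| < delta implies |√x − √10| < eps.
Rationalise: √x − √10 = (x − 10)/(√x + √10), so |√x − √10| = |x − 10|/(√x + √10).
Restrict delta ≤ 10 so that |x − 10| < 10 forces x > 0, and then √x + √10 > √10.
Hence |√x − √10| < |x − 10|/√10, which is < eps once |x − 10| < √10·eps.
Take delta = min(10, √10·eps). If 0 < |x − 10| < delta then x > 0 and |√x − √10| < |x − 10|/√10 < eps.

delta = min(10, √10·eps)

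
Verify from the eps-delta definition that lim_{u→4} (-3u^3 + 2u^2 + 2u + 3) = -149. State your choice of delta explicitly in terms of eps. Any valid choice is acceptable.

Fix eps > 0. We want delta > 0 such that 0 < |u − 4| < delta implies |(-3u^3 + 2u^2 + 2u + 3) + 149| < eps.
(-3u^3 + 2u^2 + 2u + 3) + 149 = -3u^3 + 2u^2 + 2u + 152 = (u − 4)(-3u^2 - 10u - 38).
So |(-3u^3 + 2u^2 + 2u + 3) + 149| = |u − 4|·|-3u^2 - 10u - 38|.
Require delta ≤ 1. Then |u − 4| < 1 gives |u| < 5, and by the triangle inequality |-3u^2 - 10u - 38| ≤ 3·5^2 + 10·5 + 38 = 163.
Hence |(-3u^3 + 2u^2 + 2u + 3) + 149| ≤ 163|u − 4| < eps provided |u − 4| < eps/163.
Choosing delta = min(1, eps/163) ensures both conditions, hence |(-3u^3 + 2u^2 + 2u + 3) + 149| < eps.

delta = min(1, eps/163)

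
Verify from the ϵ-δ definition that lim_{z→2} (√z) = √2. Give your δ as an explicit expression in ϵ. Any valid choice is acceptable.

Suppose ϵ > 0. We want δ > 0 such that 0 < |z − 2| < δ implies |√z − √2| < ϵ.
Multiplying by the conjugate, |√z − √2| = |z − 2|/(√z + √2).
Restrict δ ≤ 2 so that |z − 2| < 2 forces z > 0, and then √z + √2 > √2.
Hence |√z − √2| < |z − 2|/√2, which is < ϵ once |z − 2| < √2·ϵ.
Take δ = min(2, √2·ϵ). If 0 < |z − 2| < δ then z > 0 and |√z − √2| < |z − 2|/√2 < ϵ.

δ = min(2, √2·ϵ)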